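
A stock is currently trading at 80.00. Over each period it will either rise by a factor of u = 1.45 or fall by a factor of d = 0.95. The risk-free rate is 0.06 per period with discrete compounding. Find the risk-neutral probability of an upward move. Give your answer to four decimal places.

p = 0.2200

Risk-neutral probability p = (1 + 0.06 − 0.95)/(1.45 − 0.95) = 0.1100/0.5000 = 0.2200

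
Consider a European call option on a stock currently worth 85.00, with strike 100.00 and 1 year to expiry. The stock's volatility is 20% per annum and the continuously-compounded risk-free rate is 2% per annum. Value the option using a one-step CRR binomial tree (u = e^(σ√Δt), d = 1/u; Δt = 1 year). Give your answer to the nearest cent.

CRR parameters: u = e^(σ√Δt) = e^(0.2·√1) = 1.2214, d = 1/u = 0.8187
Per-period rate: rΔt = 0.02·1 = 0.02, so R = e^0.02 = 1.0202
Risk-neutral probability p = (e^0.02 − 0.8187)/(1.2214 − 0.8187) = 0.2015/0.4027 = 0.5003
Terminal stock prices: S_u = 103.8, S_d = 69.59
Terminal payoffs (S − K): max(3.819, 0) = 3.819, max(-30.41, 0) = 0
Node 0 (S = 85): V_0 = e^(−0.02)·[0.5003·3.8192 + 0.4997·0.0000] = 1.8731

1.87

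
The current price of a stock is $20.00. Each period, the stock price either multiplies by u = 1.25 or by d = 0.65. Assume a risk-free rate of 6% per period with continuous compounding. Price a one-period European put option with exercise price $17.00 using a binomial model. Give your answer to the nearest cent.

$1.18

Risk-neutral probability p = (e^0.06 − 0.65)/(1.25 − 0.65) = 0.4118/0.6000 = 0.6864
Terminal stock prices: S_u = 25, S_d = 13
Terminal payoffs (K − S): max(-8, 0) = 0, max(4, 0) = 4
Node 0 (S = 20): V_0 = e^(−0.06)·[0.6864·0.0000 + 0.3136·4.0000] = 1.1814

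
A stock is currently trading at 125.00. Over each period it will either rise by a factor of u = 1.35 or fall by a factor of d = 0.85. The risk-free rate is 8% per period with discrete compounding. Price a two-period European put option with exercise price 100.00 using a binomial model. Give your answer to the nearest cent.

2.42

Risk-neutral probability p = (1 + 0.08 − 0.85)/(1.35 − 0.85) = 0.2300/0.5000 = 0.4600
Terminal stock prices: S_uu = 227.8, S_ud = 143.4, S_dd = 90.31
Terminal payoffs (K − S): max(-127.8, 0) = 0, max(-43.44, 0) = 0, max(9.688, 0) = 9.688
Node u (S = 168.8): V_u = 1/1.08·[0.4600·0.0000 + 0.5400·0.0000] = 0.0000
Node d (S = 106.2): V_d = 1/1.08·[0.4600·0.0000 + 0.5400·9.6875] = 4.8438
Node 0 (S = 125): V_0 = 1/1.08·[0.4600·0.0000 + 0.5400·4.8438] = 2.4219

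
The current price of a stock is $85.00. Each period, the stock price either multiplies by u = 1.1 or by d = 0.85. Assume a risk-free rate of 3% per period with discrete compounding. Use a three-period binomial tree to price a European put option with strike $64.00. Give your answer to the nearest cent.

$0.24

Risk-neutral probability p = (1 + 0.03 − 0.85)/(1.1 − 0.85) = 0.1800/0.2500 = 0.7200
Terminal stock prices: S_uuu = 113.1, S_uud = 87.42, S_udd = 67.55, S_ddd = 52.2
Terminal payoffs (K − S): max(-49.14, 0) = 0, max(-23.42, 0) = 0, max(-3.554, 0) = 0, max(11.8, 0) = 11.8
Node uu (S = 102.9): V_uu = 1/1.03·[0.7200·0.0000 + 0.2800·0.0000] = 0.0000
Node ud (S = 79.48): V_ud = 1/1.03·[0.7200·0.0000 + 0.2800·0.0000] = 0.0000
Node dd (S = 61.41): V_dd = 1/1.03·[0.7200·0.0000 + 0.2800·11.7994] = 3.2076
Node u (S = 93.5): V_u = 1/1.03·[0.7200·0.0000 + 0.2800·0.0000] = 0.0000
Node d (S = 72.25): V_d = 1/1.03·[0.7200·0.0000 + 0.2800·3.2076] = 0.8720
Node 0 (S = 85): V_0 = 1/1.03·[0.7200·0.0000 + 0.2800·0.8720] = 0.2370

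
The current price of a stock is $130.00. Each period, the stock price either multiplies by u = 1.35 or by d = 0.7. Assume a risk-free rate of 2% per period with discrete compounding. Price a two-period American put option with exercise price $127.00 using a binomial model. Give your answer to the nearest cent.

Risk-neutral probability p = (1 + 0.02 − 0.7)/(1.35 − 0.7) = 0.3200/0.6500 = 0.4923
Terminal stock prices: S_uu = 236.9, S_ud = 122.8, S_dd = 63.7
Terminal payoffs (K − S): max(-109.9, 0) = 0, max(4.15, 0) = 4.15, max(63.3, 0) = 63.3
Node u (S = 175.5): continuation = 1/1.02·[0.4923·0.0000 + 0.5077·4.1500] = 2.0656; exercise value = 0.0000 ≤ continuation, so V_u = 2.0656
Node d (S = 91): continuation = 1/1.02·[0.4923·4.1500 + 0.5077·63.3000] = 33.5098; exercise value = 36.0000 > continuation, so V_d = 36.0000 (exercise)
Node 0 (S = 130): continuation = 1/1.02·[0.4923·2.0656 + 0.5077·36.0000] = 18.9155; exercise value = 0.0000 ≤ continuation, so V_0 = 18.9155

$18.92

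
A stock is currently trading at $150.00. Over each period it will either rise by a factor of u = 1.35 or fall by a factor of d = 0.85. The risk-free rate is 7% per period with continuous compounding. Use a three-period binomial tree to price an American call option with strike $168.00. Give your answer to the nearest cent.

Risk-neutral probability p = (e^0.07 − 0.85)/(1.35 − 0.85) = 0.2225/0.5000 = 0.4450
Terminal stock prices: S_uuu = 369.1, S_uud = 232.4, S_udd = 146.3, S_ddd = 92.12
Terminal payoffs (S − K): max(201.1, 0) = 201.1, max(64.37, 0) = 64.37, max(-21.69, 0) = 0, max(-75.88, 0) = 0
Node uu (S = 273.4): continuation = e^(−0.07)·[0.4450·201.0563 + 0.5550·64.3688] = 116.7328; exercise value = 105.3750 ≤ continuation, so V_uu = 116.7328
Node ud (S = 172.1): continuation = e^(−0.07)·[0.4450·64.3688 + 0.5550·0.0000] = 26.7086; exercise value = 4.1250 ≤ continuation, so V_ud = 26.7086
Node dd (S = 108.4): continuation = e^(−0.07)·[0.4450·0.0000 + 0.5550·0.0000] = 0.0000; exercise value = 0.0000 ≤ continuation, so V_dd = 0.0000
Node u (S = 202.5): continuation = e^(−0.07)·[0.4450·116.7328 + 0.5550·26.7086] = 62.2567; exercise value = 34.5000 ≤ continuation, so V_u = 62.2567
Node d (S = 127.5): continuation = e^(−0.07)·[0.4450·26.7086 + 0.5550·0.0000] = 11.0822; exercise value = 0.0000 ≤ continuation, so V_d = 11.0822
Node 0 (S = 150): continuation = e^(−0.07)·[0.4450·62.2567 + 0.5550·11.0822] = 31.5668; exercise value = 0.0000 ≤ continuation, so V_0 = 31.5668

$31.57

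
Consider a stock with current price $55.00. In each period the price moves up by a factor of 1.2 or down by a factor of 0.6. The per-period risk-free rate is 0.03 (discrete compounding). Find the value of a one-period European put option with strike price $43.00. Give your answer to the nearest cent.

Risk-neutral probability p = (1 + 0.03 − 0.6)/(1.2 − 0.6) = 0.4300/0.6000 = 0.7167
Terminal stock prices: S_u = 66, S_d = 33
Terminal payoffs (K − S): max(-23, 0) = 0, max(10, 0) = 10
Node 0 (S = 55): V_0 = 1/1.03·[0.7167·0.0000 + 0.2833·10.0000] = 2.7508

$2.75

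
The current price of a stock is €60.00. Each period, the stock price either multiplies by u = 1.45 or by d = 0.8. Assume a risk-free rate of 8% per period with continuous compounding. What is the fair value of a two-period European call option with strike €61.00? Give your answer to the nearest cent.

€14.15

Risk-neutral probability p = (e^0.08 − 0.8)/(1.45 − 0.8) = 0.2833/0.6500 = 0.4358
Terminal stock prices: S_uu = 126.2, S_ud = 69.6, S_dd = 38.4
Terminal payoffs (S − K): max(65.15, 0) = 65.15, max(8.6, 0) = 8.6, max(-22.6, 0) = 0
Node u (S = 87): V_u = e^(−0.08)·[0.4358·65.1500 + 0.5642·8.6000] = 30.6899
Node d (S = 48): V_d = e^(−0.08)·[0.4358·8.6000 + 0.5642·0.0000] = 3.4599
Node 0 (S = 60): V_0 = e^(−0.08)·[0.4358·30.6899 + 0.5642·3.4599] = 14.1490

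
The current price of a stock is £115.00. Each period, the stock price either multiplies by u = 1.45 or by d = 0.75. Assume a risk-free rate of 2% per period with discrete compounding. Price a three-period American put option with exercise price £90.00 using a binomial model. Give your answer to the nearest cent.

£9.18

Risk-neutral probability p = (1 + 0.02 − 0.75)/(1.45 − 0.75) = 0.2700/0.7000 = 0.3857
Terminal stock prices: S_uuu = 350.6, S_uud = 181.3, S_udd = 93.8, S_ddd = 48.52
Terminal payoffs (K − S): max(-260.6, 0) = 0, max(-91.34, 0) = 0, max(-3.797, 0) = 0, max(41.48, 0) = 41.48
Node uu (S = 241.8): continuation = 1/1.02·[0.3857·0.0000 + 0.6143·0.0000] = 0.0000; exercise value = 0.0000 ≤ continuation, so V_uu = 0.0000
Node ud (S = 125.1): continuation = 1/1.02·[0.3857·0.0000 + 0.6143·0.0000] = 0.0000; exercise value = 0.0000 ≤ continuation, so V_ud = 0.0000
Node dd (S = 64.69): continuation = 1/1.02·[0.3857·0.0000 + 0.6143·41.4844] = 24.9836; exercise value = 25.3125 > continuation, so V_dd = 25.3125 (exercise)
Node u (S = 166.8): continuation = 1/1.02·[0.3857·0.0000 + 0.6143·0.0000] = 0.0000; exercise value = 0.0000 ≤ continuation, so V_u = 0.0000
Node d (S = 86.25): continuation = 1/1.02·[0.3857·0.0000 + 0.6143·25.3125] = 15.2442; exercise value = 3.7500 ≤ continuation, so V_d = 15.2442
Node 0 (S = 115): continuation = 1/1.02·[0.3857·0.0000 + 0.6143·15.2442] = 9.1807; exercise value = 0.0000 ≤ continuation, so V_0 = 9.1807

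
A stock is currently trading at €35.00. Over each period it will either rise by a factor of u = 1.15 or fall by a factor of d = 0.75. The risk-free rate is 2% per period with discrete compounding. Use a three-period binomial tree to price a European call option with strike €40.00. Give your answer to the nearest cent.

€3.83

Risk-neutral probability p = (1 + 0.02 − 0.75)/(1.15 − 0.75) = 0.2700/0.4000 = 0.6750
Terminal stock prices: S_uuu = 53.23, S_uud = 34.72, S_udd = 22.64, S_ddd = 14.77
Terminal payoffs (S − K): max(13.23, 0) = 13.23, max(-5.284, 0) = 0, max(-17.36, 0) = 0, max(-25.23, 0) = 0
Node uu (S = 46.29): V_uu = 1/1.02·[0.6750·13.2306 + 0.3250·0.0000] = 8.7556
Node ud (S = 30.19): V_ud = 1/1.02·[0.6750·0.0000 + 0.3250·0.0000] = 0.0000
Node dd (S = 19.69): V_dd = 1/1.02·[0.6750·0.0000 + 0.3250·0.0000] = 0.0000
Node u (S = 40.25): V_u = 1/1.02·[0.6750·8.7556 + 0.3250·0.0000] = 5.7941
Node d (S = 26.25): V_d = 1/1.02·[0.6750·0.0000 + 0.3250·0.0000] = 0.0000
Node 0 (S = 35): V_0 = 1/1.02·[0.6750·5.7941 + 0.3250·0.0000] = 3.8343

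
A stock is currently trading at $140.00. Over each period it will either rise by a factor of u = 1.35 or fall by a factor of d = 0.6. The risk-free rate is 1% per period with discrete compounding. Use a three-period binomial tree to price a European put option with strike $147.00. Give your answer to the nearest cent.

Risk-neutral probability p = (1 + 0.01 − 0.6)/(1.35 − 0.6) = 0.4100/0.7500 = 0.5467
Terminal stock prices: S_uuu = 344.5, S_uud = 153.1, S_udd = 68.04, S_ddd = 30.24
Terminal payoffs (K − S): max(-197.5, 0) = 0, max(-6.09, 0) = 0, max(78.96, 0) = 78.96, max(116.8, 0) = 116.8
Node uu (S = 255.2): V_uu = 1/1.01·[0.5467·0.0000 + 0.4533·0.0000] = 0.0000
Node ud (S = 113.4): V_ud = 1/1.01·[0.5467·0.0000 + 0.4533·78.9600] = 35.4408
Node dd (S = 50.4): V_dd = 1/1.01·[0.5467·78.9600 + 0.4533·116.7600] = 95.1446
Node u (S = 189): V_u = 1/1.01·[0.5467·0.0000 + 0.4533·35.4408] = 15.9074
Node d (S = 84): V_d = 1/1.01·[0.5467·35.4408 + 0.4533·95.1446] = 61.8876
Node 0 (S = 140): V_0 = 1/1.01·[0.5467·15.9074 + 0.4533·61.8876] = 36.3879

$36.39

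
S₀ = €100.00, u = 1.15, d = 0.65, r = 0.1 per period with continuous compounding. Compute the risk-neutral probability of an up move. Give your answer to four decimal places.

Risk-neutral probability p = (e^0.1 − 0.65)/(1.15 − 0.65) = 0.4552/0.5000 = 0.9103

p = 0.9103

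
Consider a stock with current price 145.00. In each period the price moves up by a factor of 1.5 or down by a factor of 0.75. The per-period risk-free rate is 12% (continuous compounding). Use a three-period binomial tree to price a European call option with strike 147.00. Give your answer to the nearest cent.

Risk-neutral probability p = (e^0.12 − 0.75)/(1.5 − 0.75) = 0.3775/0.7500 = 0.5033
Terminal stock prices: S_uuu = 489.4, S_uud = 244.7, S_udd = 122.3, S_ddd = 61.17
Terminal payoffs (S − K): max(342.4, 0) = 342.4, max(97.69, 0) = 97.69, max(-24.66, 0) = 0, max(-85.83, 0) = 0
Node uu (S = 326.2): V_uu = e^(−0.12)·[0.5033·342.3750 + 0.4967·97.6875] = 195.8727
Node ud (S = 163.1): V_ud = e^(−0.12)·[0.5033·97.6875 + 0.4967·0.0000] = 43.6090
Node dd (S = 81.56): V_dd = e^(−0.12)·[0.5033·0.0000 + 0.4967·0.0000] = 0.0000
Node u (S = 217.5): V_u = e^(−0.12)·[0.5033·195.8727 + 0.4967·43.6090] = 106.6502
Node d (S = 108.8): V_d = e^(−0.12)·[0.5033·43.6090 + 0.4967·0.0000] = 19.4676
Node 0 (S = 145): V_0 = e^(−0.12)·[0.5033·106.6502 + 0.4967·19.4676] = 56.1856

56.19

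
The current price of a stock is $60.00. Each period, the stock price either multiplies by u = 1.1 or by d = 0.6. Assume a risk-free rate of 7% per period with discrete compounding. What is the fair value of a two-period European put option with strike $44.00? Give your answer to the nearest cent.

$0.50

Risk-neutral probability p = (1 + 0.07 − 0.6)/(1.1 − 0.6) = 0.4700/0.5000 = 0.9400
Terminal stock prices: S_uu = 72.6, S_ud = 39.6, S_dd = 21.6
Terminal payoffs (K − S): max(-28.6, 0) = 0, max(4.4, 0) = 4.4, max(22.4, 0) = 22.4
Node u (S = 66): V_u = 1/1.07·[0.9400·0.0000 + 0.0600·4.4000] = 0.2467
Node d (S = 36): V_d = 1/1.07·[0.9400·4.4000 + 0.0600·22.4000] = 5.1215
Node 0 (S = 60): V_0 = 1/1.07·[0.9400·0.2467 + 0.0600·5.1215] = 0.5039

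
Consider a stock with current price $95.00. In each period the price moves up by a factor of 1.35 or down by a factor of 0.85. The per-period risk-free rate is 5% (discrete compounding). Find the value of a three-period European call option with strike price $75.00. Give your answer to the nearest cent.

$33.32

Risk-neutral probability p = (1 + 0.05 − 0.85)/(1.35 − 0.85) = 0.2000/0.5000 = 0.4000
Terminal stock prices: S_uuu = 233.7, S_uud = 147.2, S_udd = 92.66, S_ddd = 58.34
Terminal payoffs (S − K): max(158.7, 0) = 158.7, max(72.17, 0) = 72.17, max(17.66, 0) = 17.66, max(-16.66, 0) = 0
Node uu (S = 173.1): V_uu = 1/1.05·[0.4000·158.7356 + 0.6000·72.1669] = 101.7089
Node ud (S = 109): V_ud = 1/1.05·[0.4000·72.1669 + 0.6000·17.6606] = 37.5839
Node dd (S = 68.64): V_dd = 1/1.05·[0.4000·17.6606 + 0.6000·0.0000] = 6.7279
Node u (S = 128.2): V_u = 1/1.05·[0.4000·101.7089 + 0.6000·37.5839] = 60.2228
Node d (S = 80.75): V_d = 1/1.05·[0.4000·37.5839 + 0.6000·6.7279] = 18.1622
Node 0 (S = 95): V_0 = 1/1.05·[0.4000·60.2228 + 0.6000·18.1622] = 33.3204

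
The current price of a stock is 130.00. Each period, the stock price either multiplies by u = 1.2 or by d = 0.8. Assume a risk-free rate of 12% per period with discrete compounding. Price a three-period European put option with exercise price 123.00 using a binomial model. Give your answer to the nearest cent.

1.90

Risk-neutral probability p = (1 + 0.12 − 0.8)/(1.2 − 0.8) = 0.3200/0.4000 = 0.8000
Terminal stock prices: S_uuu = 224.6, S_uud = 149.8, S_udd = 99.84, S_ddd = 66.56
Terminal payoffs (K − S): max(-101.6, 0) = 0, max(-26.76, 0) = 0, max(23.16, 0) = 23.16, max(56.44, 0) = 56.44
Node uu (S = 187.2): V_uu = 1/1.12·[0.8000·0.0000 + 0.2000·0.0000] = 0.0000
Node ud (S = 124.8): V_ud = 1/1.12·[0.8000·0.0000 + 0.2000·23.1600] = 4.1357
Node dd (S = 83.2): V_dd = 1/1.12·[0.8000·23.1600 + 0.2000·56.4400] = 26.6214
Node u (S = 156): V_u = 1/1.12·[0.8000·0.0000 + 0.2000·4.1357] = 0.7385
Node d (S = 104): V_d = 1/1.12·[0.8000·4.1357 + 0.2000·26.6214] = 7.7079
Node 0 (S = 130): V_0 = 1/1.12·[0.8000·0.7385 + 0.2000·7.7079] = 1.9039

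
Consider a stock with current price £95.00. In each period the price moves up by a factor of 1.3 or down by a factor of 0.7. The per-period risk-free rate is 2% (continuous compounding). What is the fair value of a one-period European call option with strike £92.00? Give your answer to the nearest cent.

Risk-neutral probability p = (e^0.02 − 0.7)/(1.3 − 0.7) = 0.3202/0.6000 = 0.5337
Terminal stock prices: S_u = 123.5, S_d = 66.5
Terminal payoffs (S − K): max(31.5, 0) = 31.5, max(-25.5, 0) = 0
Node 0 (S = 95): V_0 = e^(−0.02)·[0.5337·31.5000 + 0.4663·0.0000] = 16.4777

£16.48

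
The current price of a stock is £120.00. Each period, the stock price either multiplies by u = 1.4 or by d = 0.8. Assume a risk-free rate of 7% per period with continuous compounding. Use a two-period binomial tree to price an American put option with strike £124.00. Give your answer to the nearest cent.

Risk-neutral probability p = (e^0.07 − 0.8)/(1.4 − 0.8) = 0.2725/0.6000 = 0.4542
Terminal stock prices: S_uu = 235.2, S_ud = 134.4, S_dd = 76.8
Terminal payoffs (K − S): max(-111.2, 0) = 0, max(-10.4, 0) = 0, max(47.2, 0) = 47.2
Node u (S = 168): continuation = e^(−0.07)·[0.4542·0.0000 + 0.5458·0.0000] = 0.0000; exercise value = 0.0000 ≤ continuation, so V_u = 0.0000
Node d (S = 96): continuation = e^(−0.07)·[0.4542·0.0000 + 0.5458·47.2000] = 24.0210; exercise value = 28.0000 > continuation, so V_d = 28.0000 (exercise)
Node 0 (S = 120): continuation = e^(−0.07)·[0.4542·0.0000 + 0.5458·28.0000] = 14.2497; exercise value = 4.0000 ≤ continuation, so V_0 = 14.2497

£14.25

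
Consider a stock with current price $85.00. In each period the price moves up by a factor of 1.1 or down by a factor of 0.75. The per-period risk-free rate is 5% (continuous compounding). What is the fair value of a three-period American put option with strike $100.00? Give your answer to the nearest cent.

$15.00

Risk-neutral probability p = (e^0.05 − 0.75)/(1.1 − 0.75) = 0.3013/0.3500 = 0.8608
Terminal stock prices: S_uuu = 113.1, S_uud = 77.14, S_udd = 52.59, S_ddd = 35.86
Terminal payoffs (K − S): max(-13.14, 0) = 0, max(22.86, 0) = 22.86, max(47.41, 0) = 47.41, max(64.14, 0) = 64.14
Node uu (S = 102.9): continuation = e^(−0.05)·[0.8608·0.0000 + 0.1392·22.8625] = 3.0278; exercise value = 0.0000 ≤ continuation, so V_uu = 3.0278
Node ud (S = 70.13): continuation = e^(−0.05)·[0.8608·22.8625 + 0.1392·47.4062] = 24.9979; exercise value = 29.8750 > continuation, so V_ud = 29.8750 (exercise)
Node dd (S = 47.81): continuation = e^(−0.05)·[0.8608·47.4062 + 0.1392·64.1406] = 47.3104; exercise value = 52.1875 > continuation, so V_dd = 52.1875 (exercise)
Node u (S = 93.5): continuation = e^(−0.05)·[0.8608·3.0278 + 0.1392·29.8750] = 6.4357; exercise value = 6.5000 > continuation, so V_u = 6.5000 (exercise)
Node d (S = 63.75): continuation = e^(−0.05)·[0.8608·29.8750 + 0.1392·52.1875] = 31.3729; exercise value = 36.2500 > continuation, so V_d = 36.2500 (exercise)
Node 0 (S = 85): continuation = e^(−0.05)·[0.8608·6.5000 + 0.1392·36.2500] = 10.1229; exercise value = 15.0000 > continuation, so V_0 = 15.0000 (exercise)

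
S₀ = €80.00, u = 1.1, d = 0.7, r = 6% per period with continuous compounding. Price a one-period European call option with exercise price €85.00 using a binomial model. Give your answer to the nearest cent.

Risk-neutral probability p = (e^0.06 − 0.7)/(1.1 − 0.7) = 0.3618/0.4000 = 0.9046
Terminal stock prices: S_u = 88, S_d = 56
Terminal payoffs (S − K): max(3, 0) = 3, max(-29, 0) = 0
Node 0 (S = 80): V_0 = e^(−0.06)·[0.9046·3.0000 + 0.0954·0.0000] = 2.5557

€2.56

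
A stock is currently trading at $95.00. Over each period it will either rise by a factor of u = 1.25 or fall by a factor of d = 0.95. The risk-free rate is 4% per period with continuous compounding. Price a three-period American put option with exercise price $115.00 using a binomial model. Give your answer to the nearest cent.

$20.00

Risk-neutral probability p = (e^0.04 − 0.95)/(1.25 − 0.95) = 0.0908/0.3000 = 0.3027
Terminal stock prices: S_uuu = 185.5, S_uud = 141, S_udd = 107.2, S_ddd = 81.45
Terminal payoffs (K − S): max(-70.55, 0) = 0, max(-26.02, 0) = 0, max(7.828, 0) = 7.828, max(33.55, 0) = 33.55
Node uu (S = 148.4): continuation = e^(−0.04)·[0.3027·0.0000 + 0.6973·0.0000] = 0.0000; exercise value = 0.0000 ≤ continuation, so V_uu = 0.0000
Node ud (S = 112.8): continuation = e^(−0.04)·[0.3027·0.0000 + 0.6973·7.8281] = 5.2445; exercise value = 2.1875 ≤ continuation, so V_ud = 5.2445
Node dd (S = 85.74): continuation = e^(−0.04)·[0.3027·7.8281 + 0.6973·33.5494] = 24.7533; exercise value = 29.2625 > continuation, so V_dd = 29.2625 (exercise)
Node u (S = 118.8): continuation = e^(−0.04)·[0.3027·0.0000 + 0.6973·5.2445] = 3.5136; exercise value = 0.0000 ≤ continuation, so V_u = 3.5136
Node d (S = 90.25): continuation = e^(−0.04)·[0.3027·5.2445 + 0.6973·29.2625] = 21.1299; exercise value = 24.7500 > continuation, so V_d = 24.7500 (exercise)
Node 0 (S = 95): continuation = e^(−0.04)·[0.3027·3.5136 + 0.6973·24.7500] = 17.6033; exercise value = 20.0000 > continuation, so V_0 = 20.0000 (exercise)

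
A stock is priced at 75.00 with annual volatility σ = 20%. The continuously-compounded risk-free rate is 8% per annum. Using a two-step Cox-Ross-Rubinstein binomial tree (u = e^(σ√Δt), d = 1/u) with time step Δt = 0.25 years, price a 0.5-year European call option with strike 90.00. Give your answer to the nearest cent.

CRR parameters: u = e^(σ√Δt) = e^(0.2·√0.25) = 1.1052, d = 1/u = 0.9048
Per-period rate: rΔt = 0.08·0.25 = 0.02, so R = e^0.02 = 1.0202
Risk-neutral probability p = (e^0.02 − 0.9048)/(1.1052 − 0.9048) = 0.1154/0.2003 = 0.5759
Terminal stock prices: S_uu = 91.61, S_ud = 75, S_dd = 61.4
Terminal payoffs (S − K): max(1.605, 0) = 1.605, max(-15, 0) = 0, max(-28.6, 0) = 0
Node u (S = 82.89): V_u = e^(−0.02)·[0.5759·1.6052 + 0.4241·0.0000] = 0.9061
Node d (S = 67.86): V_d = e^(−0.02)·[0.5759·0.0000 + 0.4241·0.0000] = 0.0000
Node 0 (S = 75): V_0 = e^(−0.02)·[0.5759·0.9061 + 0.4241·0.0000] = 0.5114

0.51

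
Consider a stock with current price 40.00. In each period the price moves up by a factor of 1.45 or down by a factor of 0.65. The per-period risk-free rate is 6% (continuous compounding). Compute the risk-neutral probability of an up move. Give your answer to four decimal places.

Risk-neutral probability p = (e^0.06 − 0.65)/(1.45 − 0.65) = 0.4118/0.8000 = 0.5148

p = 0.5148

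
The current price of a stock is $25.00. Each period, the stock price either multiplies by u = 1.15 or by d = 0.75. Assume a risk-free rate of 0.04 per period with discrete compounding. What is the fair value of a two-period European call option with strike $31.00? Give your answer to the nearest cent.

Risk-neutral probability p = (1 + 0.04 − 0.75)/(1.15 − 0.75) = 0.2900/0.4000 = 0.7250
Terminal stock prices: S_uu = 33.06, S_ud = 21.56, S_dd = 14.06
Terminal payoffs (S − K): max(2.062, 0) = 2.062, max(-9.438, 0) = 0, max(-16.94, 0) = 0
Node u (S = 28.75): V_u = 1/1.04·[0.7250·2.0625 + 0.2750·0.0000] = 1.4378
Node d (S = 18.75): V_d = 1/1.04·[0.7250·0.0000 + 0.2750·0.0000] = 0.0000
Node 0 (S = 25): V_0 = 1/1.04·[0.7250·1.4378 + 0.2750·0.0000] = 1.0023

$1.00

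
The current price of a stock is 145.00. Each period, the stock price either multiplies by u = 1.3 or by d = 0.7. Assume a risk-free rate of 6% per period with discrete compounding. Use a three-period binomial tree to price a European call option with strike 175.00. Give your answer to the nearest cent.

Risk-neutral probability p = (1 + 0.06 − 0.7)/(1.3 − 0.7) = 0.3600/0.6000 = 0.6000
Terminal stock prices: S_uuu = 318.6, S_uud = 171.5, S_udd = 92.36, S_ddd = 49.73
Terminal payoffs (S − K): max(143.6, 0) = 143.6, max(-3.465, 0) = 0, max(-82.64, 0) = 0, max(-125.3, 0) = 0
Node uu (S = 245.1): V_uu = 1/1.06·[0.6000·143.5650 + 0.4000·0.0000] = 81.2632
Node ud (S = 131.9): V_ud = 1/1.06·[0.6000·0.0000 + 0.4000·0.0000] = 0.0000
Node dd (S = 71.05): V_dd = 1/1.06·[0.6000·0.0000 + 0.4000·0.0000] = 0.0000
Node u (S = 188.5): V_u = 1/1.06·[0.6000·81.2632 + 0.4000·0.0000] = 45.9980
Node d (S = 101.5): V_d = 1/1.06·[0.6000·0.0000 + 0.4000·0.0000] = 0.0000
Node 0 (S = 145): V_0 = 1/1.06·[0.6000·45.9980 + 0.4000·0.0000] = 26.0366

26.04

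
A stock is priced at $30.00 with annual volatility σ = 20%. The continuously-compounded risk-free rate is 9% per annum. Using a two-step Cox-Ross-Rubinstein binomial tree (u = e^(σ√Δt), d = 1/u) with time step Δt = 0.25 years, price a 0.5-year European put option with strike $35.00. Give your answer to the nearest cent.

$4.00

CRR parameters: u = e^(σ√Δt) = e^(0.2·√0.25) = 1.1052, d = 1/u = 0.9048
Per-period rate: rΔt = 0.09·0.25 = 0.0225, so R = e^0.0225 = 1.0228
Risk-neutral probability p = (e^0.0225 − 0.9048)/(1.1052 − 0.9048) = 0.1179/0.2003 = 0.5886
Terminal stock prices: S_uu = 36.64, S_ud = 30, S_dd = 24.56
Terminal payoffs (K − S): max(-1.642, 0) = 0, max(5, 0) = 5, max(10.44, 0) = 10.44
Node u (S = 33.16): V_u = e^(−0.0225)·[0.5886·0.0000 + 0.4114·5.0000] = 2.0112
Node d (S = 27.15): V_d = e^(−0.0225)·[0.5886·5.0000 + 0.4114·10.4381] = 7.0762
Node 0 (S = 30): V_0 = e^(−0.0225)·[0.5886·2.0112 + 0.4114·7.0762] = 4.0038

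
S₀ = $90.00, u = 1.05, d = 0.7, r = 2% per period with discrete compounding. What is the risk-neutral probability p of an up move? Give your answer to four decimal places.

p = 0.9143

Risk-neutral probability p = (1 + 0.02 − 0.7)/(1.05 − 0.7) = 0.3200/0.3500 = 0.9143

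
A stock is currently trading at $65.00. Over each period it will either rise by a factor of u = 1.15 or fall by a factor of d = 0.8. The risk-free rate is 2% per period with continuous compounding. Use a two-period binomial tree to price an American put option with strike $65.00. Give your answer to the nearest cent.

Risk-neutral probability p = (e^0.02 − 0.8)/(1.15 − 0.8) = 0.2202/0.3500 = 0.6291
Terminal stock prices: S_uu = 85.96, S_ud = 59.8, S_dd = 41.6
Terminal payoffs (K − S): max(-20.96, 0) = 0, max(5.2, 0) = 5.2, max(23.4, 0) = 23.4
Node u (S = 74.75): continuation = e^(−0.02)·[0.6291·0.0000 + 0.3709·5.2000] = 1.8903; exercise value = 0.0000 ≤ continuation, so V_u = 1.8903
Node d (S = 52): continuation = e^(−0.02)·[0.6291·5.2000 + 0.3709·23.4000] = 11.7129; exercise value = 13.0000 > continuation, so V_d = 13.0000 (exercise)
Node 0 (S = 65): continuation = e^(−0.02)·[0.6291·1.8903 + 0.3709·13.0000] = 5.8913; exercise value = 0.0000 ≤ continuation, so V_0 = 5.8913

$5.89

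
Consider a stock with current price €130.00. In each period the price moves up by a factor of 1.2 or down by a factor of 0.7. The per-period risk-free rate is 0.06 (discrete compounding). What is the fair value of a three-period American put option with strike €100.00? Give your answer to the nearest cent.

€4.77

Risk-neutral probability p = (1 + 0.06 − 0.7)/(1.2 − 0.7) = 0.3600/0.5000 = 0.7200
Terminal stock prices: S_uuu = 224.6, S_uud = 131, S_udd = 76.44, S_ddd = 44.59
Terminal payoffs (K − S): max(-124.6, 0) = 0, max(-31.04, 0) = 0, max(23.56, 0) = 23.56, max(55.41, 0) = 55.41
Node uu (S = 187.2): continuation = 1/1.06·[0.7200·0.0000 + 0.2800·0.0000] = 0.0000; exercise value = 0.0000 ≤ continuation, so V_uu = 0.0000
Node ud (S = 109.2): continuation = 1/1.06·[0.7200·0.0000 + 0.2800·23.5600] = 6.2234; exercise value = 0.0000 ≤ continuation, so V_ud = 6.2234
Node dd (S = 63.7): continuation = 1/1.06·[0.7200·23.5600 + 0.2800·55.4100] = 30.6396; exercise value = 36.3000 > continuation, so V_dd = 36.3000 (exercise)
Node u (S = 156): continuation = 1/1.06·[0.7200·0.0000 + 0.2800·6.2234] = 1.6439; exercise value = 0.0000 ≤ continuation, so V_u = 1.6439
Node d (S = 91): continuation = 1/1.06·[0.7200·6.2234 + 0.2800·36.3000] = 13.8159; exercise value = 9.0000 ≤ continuation, so V_d = 13.8159
Node 0 (S = 130): continuation = 1/1.06·[0.7200·1.6439 + 0.2800·13.8159] = 4.7661; exercise value = 0.0000 ≤ continuation, so V_0 = 4.7661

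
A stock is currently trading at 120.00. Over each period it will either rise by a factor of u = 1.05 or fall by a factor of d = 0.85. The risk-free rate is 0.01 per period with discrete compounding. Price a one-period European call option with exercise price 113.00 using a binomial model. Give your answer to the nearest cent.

Risk-neutral probability p = (1 + 0.01 − 0.85)/(1.05 − 0.85) = 0.1600/0.2000 = 0.8000
Terminal stock prices: S_u = 126, S_d = 102
Terminal payoffs (S − K): max(13, 0) = 13, max(-11, 0) = 0
Node 0 (S = 120): V_0 = 1/1.01·[0.8000·13.0000 + 0.2000·0.0000] = 10.2970

10.30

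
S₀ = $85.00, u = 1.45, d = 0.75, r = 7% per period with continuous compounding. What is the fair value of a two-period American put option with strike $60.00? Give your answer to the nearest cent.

$3.08

Risk-neutral probability p = (e^0.07 − 0.75)/(1.45 − 0.75) = 0.3225/0.7000 = 0.4607
Terminal stock prices: S_uu = 178.7, S_ud = 92.44, S_dd = 47.81
Terminal payoffs (K − S): max(-118.7, 0) = 0, max(-32.44, 0) = 0, max(12.19, 0) = 12.19
Node u (S = 123.2): continuation = e^(−0.07)·[0.4607·0.0000 + 0.5393·0.0000] = 0.0000; exercise value = 0.0000 ≤ continuation, so V_u = 0.0000
Node d (S = 63.75): continuation = e^(−0.07)·[0.4607·0.0000 + 0.5393·12.1875] = 6.1281; exercise value = 0.0000 ≤ continuation, so V_d = 6.1281
Node 0 (S = 85): continuation = e^(−0.07)·[0.4607·0.0000 + 0.5393·6.1281] = 3.0813; exercise value = 0.0000 ≤ continuation, so V_0 = 3.0813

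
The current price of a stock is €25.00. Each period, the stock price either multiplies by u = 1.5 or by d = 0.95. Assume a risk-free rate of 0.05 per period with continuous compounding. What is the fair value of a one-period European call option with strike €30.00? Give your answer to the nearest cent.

Risk-neutral probability p = (e^0.05 − 0.95)/(1.5 − 0.95) = 0.1013/0.5500 = 0.1841
Terminal stock prices: S_u = 37.5, S_d = 23.75
Terminal payoffs (S − K): max(7.5, 0) = 7.5, max(-6.25, 0) = 0
Node 0 (S = 25): V_0 = e^(−0.05)·[0.1841·7.5000 + 0.8159·0.0000] = 1.3136

€1.31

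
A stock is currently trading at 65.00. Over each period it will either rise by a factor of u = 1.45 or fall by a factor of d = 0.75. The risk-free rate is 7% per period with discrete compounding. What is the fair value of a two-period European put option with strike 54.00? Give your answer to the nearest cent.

4.49

Risk-neutral probability p = (1 + 0.07 − 0.75)/(1.45 − 0.75) = 0.3200/0.7000 = 0.4571
Terminal stock prices: S_uu = 136.7, S_ud = 70.69, S_dd = 36.56
Terminal payoffs (K − S): max(-82.66, 0) = 0, max(-16.69, 0) = 0, max(17.44, 0) = 17.44
Node u (S = 94.25): V_u = 1/1.07·[0.4571·0.0000 + 0.5429·0.0000] = 0.0000
Node d (S = 48.75): V_d = 1/1.07·[0.4571·0.0000 + 0.5429·17.4375] = 8.8468
Node 0 (S = 65): V_0 = 1/1.07·[0.4571·0.0000 + 0.5429·8.8468] = 4.4884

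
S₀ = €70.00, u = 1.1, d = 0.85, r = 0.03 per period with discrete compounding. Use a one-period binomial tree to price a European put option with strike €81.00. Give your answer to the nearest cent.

€8.64

Risk-neutral probability p = (1 + 0.03 − 0.85)/(1.1 − 0.85) = 0.1800/0.2500 = 0.7200
Terminal stock prices: S_u = 77, S_d = 59.5
Terminal payoffs (K − S): max(4, 0) = 4, max(21.5, 0) = 21.5
Node 0 (S = 70): V_0 = 1/1.03·[0.7200·4.0000 + 0.2800·21.5000] = 8.6408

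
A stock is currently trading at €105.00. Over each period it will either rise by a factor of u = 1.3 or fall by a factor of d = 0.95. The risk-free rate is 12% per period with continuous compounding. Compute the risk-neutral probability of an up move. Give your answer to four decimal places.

Risk-neutral probability p = (e^0.12 − 0.95)/(1.3 − 0.95) = 0.1775/0.3500 = 0.5071

p = 0.5071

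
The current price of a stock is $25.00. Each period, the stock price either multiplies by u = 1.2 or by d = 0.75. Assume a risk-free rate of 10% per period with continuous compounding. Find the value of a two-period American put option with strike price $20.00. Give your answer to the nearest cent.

Risk-neutral probability p = (e^0.1 − 0.75)/(1.2 − 0.75) = 0.3552/0.4500 = 0.7893
Terminal stock prices: S_uu = 36, S_ud = 22.5, S_dd = 14.06
Terminal payoffs (K − S): max(-16, 0) = 0, max(-2.5, 0) = 0, max(5.938, 0) = 5.938
Node u (S = 30): continuation = e^(−0.1)·[0.7893·0.0000 + 0.2107·0.0000] = 0.0000; exercise value = 0.0000 ≤ continuation, so V_u = 0.0000
Node d (S = 18.75): continuation = e^(−0.1)·[0.7893·0.0000 + 0.2107·5.9375] = 1.1321; exercise value = 1.2500 > continuation, so V_d = 1.2500 (exercise)
Node 0 (S = 25): continuation = e^(−0.1)·[0.7893·0.0000 + 0.2107·1.2500] = 0.2383; exercise value = 0.0000 ≤ continuation, so V_0 = 0.2383

$0.24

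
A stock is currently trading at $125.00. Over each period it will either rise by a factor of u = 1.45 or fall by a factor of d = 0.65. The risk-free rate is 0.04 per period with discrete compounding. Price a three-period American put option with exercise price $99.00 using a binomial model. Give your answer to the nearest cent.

$16.32

Risk-neutral probability p = (1 + 0.04 − 0.65)/(1.45 − 0.65) = 0.3900/0.8000 = 0.4875
Terminal stock prices: S_uuu = 381.1, S_uud = 170.8, S_udd = 76.58, S_ddd = 34.33
Terminal payoffs (K − S): max(-282.1, 0) = 0, max(-71.83, 0) = 0, max(22.42, 0) = 22.42, max(64.67, 0) = 64.67
Node uu (S = 262.8): continuation = 1/1.04·[0.4875·0.0000 + 0.5125·0.0000] = 0.0000; exercise value = 0.0000 ≤ continuation, so V_uu = 0.0000
Node ud (S = 117.8): continuation = 1/1.04·[0.4875·0.0000 + 0.5125·22.4219] = 11.0492; exercise value = 0.0000 ≤ continuation, so V_ud = 11.0492
Node dd (S = 52.81): continuation = 1/1.04·[0.4875·22.4219 + 0.5125·64.6719] = 42.3798; exercise value = 46.1875 > continuation, so V_dd = 46.1875 (exercise)
Node u (S = 181.2): continuation = 1/1.04·[0.4875·0.0000 + 0.5125·11.0492] = 5.4449; exercise value = 0.0000 ≤ continuation, so V_u = 5.4449
Node d (S = 81.25): continuation = 1/1.04·[0.4875·11.0492 + 0.5125·46.1875] = 27.9400; exercise value = 17.7500 ≤ continuation, so V_d = 27.9400
Node 0 (S = 125): continuation = 1/1.04·[0.4875·5.4449 + 0.5125·27.9400] = 16.3208; exercise value = 0.0000 ≤ continuation, so V_0 = 16.3208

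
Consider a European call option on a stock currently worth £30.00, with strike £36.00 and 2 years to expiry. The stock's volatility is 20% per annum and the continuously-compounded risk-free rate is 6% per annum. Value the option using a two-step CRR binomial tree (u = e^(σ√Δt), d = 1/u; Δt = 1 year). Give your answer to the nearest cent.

£2.83

CRR parameters: u = e^(σ√Δt) = e^(0.2·√1) = 1.2214, d = 1/u = 0.8187
Per-period rate: rΔt = 0.06·1 = 0.06, so R = e^0.06 = 1.0618
Risk-neutral probability p = (e^0.06 − 0.8187)/(1.2214 − 0.8187) = 0.2431/0.4027 = 0.6037
Terminal stock prices: S_uu = 44.75, S_ud = 30, S_dd = 20.11
Terminal payoffs (S − K): max(8.755, 0) = 8.755, max(-6, 0) = 0, max(-15.89, 0) = 0
Node u (S = 36.64): V_u = e^(−0.06)·[0.6037·8.7547 + 0.3963·0.0000] = 4.9777
Node d (S = 24.56): V_d = e^(−0.06)·[0.6037·0.0000 + 0.3963·0.0000] = 0.0000
Node 0 (S = 30): V_0 = e^(−0.06)·[0.6037·4.9777 + 0.3963·0.0000] = 2.8302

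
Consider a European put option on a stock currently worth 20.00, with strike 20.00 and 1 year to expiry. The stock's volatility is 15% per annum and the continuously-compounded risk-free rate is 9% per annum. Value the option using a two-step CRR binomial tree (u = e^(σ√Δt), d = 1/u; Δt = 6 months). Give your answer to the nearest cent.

0.34

CRR parameters: u = e^(σ√Δt) = e^(0.15·√0.5) = 1.1119, d = 1/u = 0.8994
Per-period rate: rΔt = 0.09·0.5 = 0.045, so R = e^0.045 = 1.0460
Risk-neutral probability p = (e^0.045 − 0.8994)/(1.1119 − 0.8994) = 0.1467/0.2125 = 0.6901
Terminal stock prices: S_uu = 24.73, S_ud = 20, S_dd = 16.18
Terminal payoffs (K − S): max(-4.726, 0) = 0, max(0, 0) = 0, max(3.823, 0) = 3.823
Node u (S = 22.24): V_u = e^(−0.045)·[0.6901·0.0000 + 0.3099·0.0000] = 0.0000
Node d (S = 17.99): V_d = e^(−0.045)·[0.6901·0.0000 + 0.3099·3.8228] = 1.1326
Node 0 (S = 20): V_0 = e^(−0.045)·[0.6901·0.0000 + 0.3099·1.1326] = 0.3356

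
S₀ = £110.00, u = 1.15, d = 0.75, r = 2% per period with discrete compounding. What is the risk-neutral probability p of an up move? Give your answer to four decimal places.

Risk-neutral probability p = (1 + 0.02 − 0.75)/(1.15 − 0.75) = 0.2700/0.4000 = 0.6750

p = 0.6750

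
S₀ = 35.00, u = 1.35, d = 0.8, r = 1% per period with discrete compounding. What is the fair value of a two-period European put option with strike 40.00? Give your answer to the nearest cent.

7.61

Risk-neutral probability p = (1 + 0.01 − 0.8)/(1.35 − 0.8) = 0.2100/0.5500 = 0.3818
Terminal stock prices: S_uu = 63.79, S_ud = 37.8, S_dd = 22.4
Terminal payoffs (K − S): max(-23.79, 0) = 0, max(2.2, 0) = 2.2, max(17.6, 0) = 17.6
Node u (S = 47.25): V_u = 1/1.01·[0.3818·0.0000 + 0.6182·2.2000] = 1.3465
Node d (S = 28): V_d = 1/1.01·[0.3818·2.2000 + 0.6182·17.6000] = 11.6040
Node 0 (S = 35): V_0 = 1/1.01·[0.3818·1.3465 + 0.6182·11.6040] = 7.6114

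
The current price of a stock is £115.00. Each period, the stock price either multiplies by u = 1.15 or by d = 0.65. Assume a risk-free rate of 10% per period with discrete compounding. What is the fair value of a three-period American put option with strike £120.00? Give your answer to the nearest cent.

£7.93

Risk-neutral probability p = (1 + 0.1 − 0.65)/(1.15 − 0.65) = 0.4500/0.5000 = 0.9000
Terminal stock prices: S_uuu = 174.9, S_uud = 98.86, S_udd = 55.88, S_ddd = 31.58
Terminal payoffs (K − S): max(-54.9, 0) = 0, max(21.14, 0) = 21.14, max(64.12, 0) = 64.12, max(88.42, 0) = 88.42
Node uu (S = 152.1): continuation = 1/1.1·[0.9000·0.0000 + 0.1000·21.1431] = 1.9221; exercise value = 0.0000 ≤ continuation, so V_uu = 1.9221
Node ud (S = 85.96): continuation = 1/1.1·[0.9000·21.1431 + 0.1000·64.1244] = 23.1284; exercise value = 34.0375 > continuation, so V_ud = 34.0375 (exercise)
Node dd (S = 48.59): continuation = 1/1.1·[0.9000·64.1244 + 0.1000·88.4181] = 60.5034; exercise value = 71.4125 > continuation, so V_dd = 71.4125 (exercise)
Node u (S = 132.2): continuation = 1/1.1·[0.9000·1.9221 + 0.1000·34.0375] = 4.6669; exercise value = 0.0000 ≤ continuation, so V_u = 4.6669
Node d (S = 74.75): continuation = 1/1.1·[0.9000·34.0375 + 0.1000·71.4125] = 34.3409; exercise value = 45.2500 > continuation, so V_d = 45.2500 (exercise)
Node 0 (S = 115): continuation = 1/1.1·[0.9000·4.6669 + 0.1000·45.2500] = 7.9320; exercise value = 5.0000 ≤ continuation, so V_0 = 7.9320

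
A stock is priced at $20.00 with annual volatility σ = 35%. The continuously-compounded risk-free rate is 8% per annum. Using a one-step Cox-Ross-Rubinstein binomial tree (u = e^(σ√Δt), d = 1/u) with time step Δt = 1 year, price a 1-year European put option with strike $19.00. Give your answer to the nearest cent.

$2.13

CRR parameters: u = e^(σ√Δt) = e^(0.35·√1) = 1.4191, d = 1/u = 0.7047
Per-period rate: rΔt = 0.08·1 = 0.08, so R = e^0.08 = 1.0833
Risk-neutral probability p = (e^0.08 − 0.7047)/(1.4191 − 0.7047) = 0.3786/0.7144 = 0.5300
Terminal stock prices: S_u = 28.38, S_d = 14.09
Terminal payoffs (K − S): max(-9.381, 0) = 0, max(4.906, 0) = 4.906
Node 0 (S = 20): V_0 = e^(−0.08)·[0.5300·0.0000 + 0.4700·4.9062] = 2.1288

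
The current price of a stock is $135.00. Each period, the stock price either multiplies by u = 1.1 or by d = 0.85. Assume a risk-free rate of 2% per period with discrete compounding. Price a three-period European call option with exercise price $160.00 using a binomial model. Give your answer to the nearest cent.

$5.83

Risk-neutral probability p = (1 + 0.02 − 0.85)/(1.1 − 0.85) = 0.1700/0.2500 = 0.6800
Terminal stock prices: S_uuu = 179.7, S_uud = 138.8, S_udd = 107.3, S_ddd = 82.91
Terminal payoffs (S − K): max(19.69, 0) = 19.69, max(-21.15, 0) = 0, max(-52.71, 0) = 0, max(-77.09, 0) = 0
Node uu (S = 163.4): V_uu = 1/1.02·[0.6800·19.6850 + 0.3200·0.0000] = 13.1233
Node ud (S = 126.2): V_ud = 1/1.02·[0.6800·0.0000 + 0.3200·0.0000] = 0.0000
Node dd (S = 97.54): V_dd = 1/1.02·[0.6800·0.0000 + 0.3200·0.0000] = 0.0000
Node u (S = 148.5): V_u = 1/1.02·[0.6800·13.1233 + 0.3200·0.0000] = 8.7489
Node d (S = 114.8): V_d = 1/1.02·[0.6800·0.0000 + 0.3200·0.0000] = 0.0000
Node 0 (S = 135): V_0 = 1/1.02·[0.6800·8.7489 + 0.3200·0.0000] = 5.8326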